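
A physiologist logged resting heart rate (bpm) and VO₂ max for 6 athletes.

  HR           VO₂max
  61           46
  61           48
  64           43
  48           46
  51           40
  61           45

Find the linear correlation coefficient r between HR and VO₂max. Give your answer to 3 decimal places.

n = 6, Σx = 346, Σy = 268, Σx² = 20164, Σy² = 12010, Σxy = 15479
nΣxy − ΣxΣy = 92874 − 92728 = 146
nΣx² − (Σx)² = 120984 − 119716 = 1268; nΣy² − (Σy)² = 72060 − 71824 = 236
r = 146 / √(1268 × 236) = 146 / 547.0356 ≈ 0.267

0.267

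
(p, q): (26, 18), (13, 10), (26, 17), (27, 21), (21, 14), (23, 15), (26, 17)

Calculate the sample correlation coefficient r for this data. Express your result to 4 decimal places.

n = 7, Σp = 162, Σq = 112, Σp² = 3896, Σq² = 1864, Σpq = 2688
nΣpq − ΣpΣq = 18816 − 18144 = 672
nΣp² − (Σp)² = 27272 − 26244 = 1028; nΣq² − (Σq)² = 13048 − 12544 = 504
r = 672 / √(1028 × 504) = 672 / 719.8000 ≈ 0.9336

0.9336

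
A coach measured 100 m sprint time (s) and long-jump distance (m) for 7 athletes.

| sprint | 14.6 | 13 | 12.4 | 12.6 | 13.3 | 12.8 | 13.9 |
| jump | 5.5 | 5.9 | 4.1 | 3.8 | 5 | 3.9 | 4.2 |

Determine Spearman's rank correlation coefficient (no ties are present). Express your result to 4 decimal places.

0.6429

Rank sprint: 7, 4, 1, 2, 5, 3, 6
Rank jump: 6, 7, 3, 1, 5, 2, 4
d = rank(sprint) − rank(jump): 1, -3, -2, 1, 0, 1, 2; Σd² = 20
ρ = 1 − 6Σd² / [n(n²−1)] = 1 − 6×20 / (7×48) = 1 − 120/336 ≈ 0.6429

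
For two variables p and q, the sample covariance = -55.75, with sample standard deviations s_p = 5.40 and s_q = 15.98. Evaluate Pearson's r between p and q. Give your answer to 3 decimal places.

r = Cov(p,q) / (s_p · s_q) = -55.75 / (5.40 × 15.98)
  = -55.75 / 86.2920 ≈ -0.646

-0.646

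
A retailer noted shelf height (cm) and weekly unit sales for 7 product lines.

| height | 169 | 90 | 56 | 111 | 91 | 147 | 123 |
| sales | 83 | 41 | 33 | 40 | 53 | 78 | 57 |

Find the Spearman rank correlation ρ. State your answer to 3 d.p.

0.893

Rank height: 7, 2, 1, 4, 3, 6, 5
Rank sales: 7, 3, 1, 2, 4, 6, 5
d = rank(height) − rank(sales): 0, -1, 0, 2, -1, 0, 0; Σd² = 6
ρ = 1 − 6Σd² / [n(n²−1)] = 1 − 6×6 / (7×48) = 1 − 36/336 ≈ 0.893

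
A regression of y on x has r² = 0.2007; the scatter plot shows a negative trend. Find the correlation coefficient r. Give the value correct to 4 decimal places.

|r| = √0.2007 = 0.4480
The association is negative, so r = −0.4480.

-0.4480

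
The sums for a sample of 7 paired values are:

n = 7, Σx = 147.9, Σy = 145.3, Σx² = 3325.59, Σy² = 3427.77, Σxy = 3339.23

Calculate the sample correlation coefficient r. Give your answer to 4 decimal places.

0.9367

r = (nΣxy − ΣxΣy) / √[(nΣx² − (Σx)²)(nΣy² − (Σy)²)]
Numerator: 7×3339.23 − 147.9×145.3 = 1884.74
Denominator: √[(23279.13 − 21874.41)(23994.39 − 21112.09)] = √[1404.72 × 2882.3] = 2012.1691
r = 1884.74 / 2012.1691 ≈ 0.9367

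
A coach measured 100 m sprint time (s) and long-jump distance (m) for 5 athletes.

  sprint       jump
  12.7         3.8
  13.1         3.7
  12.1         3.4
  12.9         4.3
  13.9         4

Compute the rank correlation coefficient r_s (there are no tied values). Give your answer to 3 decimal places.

Rank sprint: 2, 4, 1, 3, 5
Rank jump: 3, 2, 1, 5, 4
d = rank(sprint) − rank(jump): -1, 2, 0, -2, 1; Σd² = 10
ρ = 1 − 6Σd² / [n(n²−1)] = 1 − 6×10 / (5×24) = 1 − 60/120 ≈ 0.500

0.500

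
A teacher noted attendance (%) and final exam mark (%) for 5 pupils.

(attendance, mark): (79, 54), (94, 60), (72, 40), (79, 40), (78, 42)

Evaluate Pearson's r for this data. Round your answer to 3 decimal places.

0.824

n = 5, Σx = 402, Σy = 236, Σx² = 32586, Σy² = 11480, Σxy = 19222
nΣxy − ΣxΣy = 96110 − 94872 = 1238
nΣx² − (Σx)² = 162930 − 161604 = 1326; nΣy² − (Σy)² = 57400 − 55696 = 1704
r = 1238 / √(1326 × 1704) = 1238 / 1503.1647 ≈ 0.824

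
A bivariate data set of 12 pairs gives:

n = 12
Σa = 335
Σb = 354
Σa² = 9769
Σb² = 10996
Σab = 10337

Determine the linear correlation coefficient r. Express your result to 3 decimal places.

0.947

r = (nΣab − ΣaΣb) / √[(nΣa² − (Σa)²)(nΣb² − (Σb)²)]
Numerator: 12×10337 − 335×354 = 5454
Denominator: √[(117228 − 112225)(131952 − 125316)] = √[5003 × 6636] = 5761.9361
r = 5454 / 5761.9361 ≈ 0.947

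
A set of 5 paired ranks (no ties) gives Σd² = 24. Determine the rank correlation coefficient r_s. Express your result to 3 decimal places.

ρ = 1 − 6Σd² / [n(n²−1)] = 1 − 6×24 / (5×24)
  = 1 − 144/120 = 1 − 1.2000 ≈ -0.200

-0.200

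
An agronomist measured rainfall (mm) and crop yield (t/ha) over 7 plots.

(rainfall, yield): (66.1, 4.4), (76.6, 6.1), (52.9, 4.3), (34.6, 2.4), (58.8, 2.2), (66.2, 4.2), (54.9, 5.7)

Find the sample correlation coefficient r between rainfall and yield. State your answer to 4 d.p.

n = 7, Σx = 410.1, Σy = 29.3, Σx² = 25086.23, Σy² = 135.79, Σxy = 1788.94
nΣxy − ΣxΣy = 12522.58 − 12015.93 = 506.65
nΣx² − (Σx)² = 175603.61 − 168182.01 = 7421.6; nΣy² − (Σy)² = 950.53 − 858.49 = 92.04
r = 506.65 / √(7421.6 × 92.04) = 506.65 / 826.4890 ≈ 0.6130

0.6130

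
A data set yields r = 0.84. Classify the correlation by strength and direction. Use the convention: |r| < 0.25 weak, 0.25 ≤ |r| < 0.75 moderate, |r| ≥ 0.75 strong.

strong positive

r = 0.84 > 0 so the relationship is positive.
|r| = 0.84, which falls in the strong range.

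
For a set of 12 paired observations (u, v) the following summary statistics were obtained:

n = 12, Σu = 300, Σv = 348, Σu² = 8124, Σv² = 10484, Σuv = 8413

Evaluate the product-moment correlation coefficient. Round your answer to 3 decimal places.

r = (nΣuv − ΣuΣv) / √[(nΣu² − (Σu)²)(nΣv² − (Σv)²)]
Numerator: 12×8413 − 300×348 = -3444
Denominator: √[(97488 − 90000)(125808 − 121104)] = √[7488 × 4704] = 5934.9433
r = -3444 / 5934.9433 ≈ -0.580

-0.580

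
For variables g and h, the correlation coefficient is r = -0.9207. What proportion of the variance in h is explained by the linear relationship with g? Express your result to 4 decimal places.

r² = (-0.9207)² = 0.8477

0.8477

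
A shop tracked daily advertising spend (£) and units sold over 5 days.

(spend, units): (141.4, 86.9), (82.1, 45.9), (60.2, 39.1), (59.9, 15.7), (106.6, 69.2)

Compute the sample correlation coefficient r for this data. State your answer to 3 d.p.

n = 5, Σx = 450.2, Σy = 256.8, Σx² = 45309.98, Σy² = 16222.36, Σxy = 26727.02
nΣxy − ΣxΣy = 133635.1 − 115611.36 = 18023.74
nΣx² − (Σx)² = 226549.9 − 202680.04 = 23869.86; nΣy² − (Σy)² = 81111.8 − 65946.24 = 15165.56
r = 18023.74 / √(23869.86 × 15165.56) = 18023.74 / 19026.2922 ≈ 0.947

0.947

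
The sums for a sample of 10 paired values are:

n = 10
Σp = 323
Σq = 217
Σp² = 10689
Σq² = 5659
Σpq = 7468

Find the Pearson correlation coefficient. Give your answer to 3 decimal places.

0.930

r = (nΣpq − ΣpΣq) / √[(nΣp² − (Σp)²)(nΣq² − (Σq)²)]
Numerator: 10×7468 − 323×217 = 4589
Denominator: √[(106890 − 104329)(56590 − 47089)] = √[2561 × 9501] = 4932.7539
r = 4589 / 4932.7539 ≈ 0.930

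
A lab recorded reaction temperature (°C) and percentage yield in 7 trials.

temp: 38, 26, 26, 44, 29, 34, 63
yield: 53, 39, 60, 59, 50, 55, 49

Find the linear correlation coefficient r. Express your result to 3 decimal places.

0.060

n = 7, Σx = 260, Σy = 365, Σx² = 10698, Σy² = 19337, Σxy = 13591
nΣxy − ΣxΣy = 95137 − 94900 = 237
nΣx² − (Σx)² = 74886 − 67600 = 7286; nΣy² − (Σy)² = 135359 − 133225 = 2134
r = 237 / √(7286 × 2134) = 237 / 3943.1363 ≈ 0.060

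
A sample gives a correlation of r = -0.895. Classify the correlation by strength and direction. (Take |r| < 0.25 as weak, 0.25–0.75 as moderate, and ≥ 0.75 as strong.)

strong negative

r = -0.895 < 0 so the relationship is negative.
|r| = 0.895, which falls in the strong range.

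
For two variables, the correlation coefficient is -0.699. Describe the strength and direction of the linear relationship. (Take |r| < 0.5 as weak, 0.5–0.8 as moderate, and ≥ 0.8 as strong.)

moderate negative

r = -0.699 < 0 so the relationship is negative.
|r| = 0.699, which falls in the moderate range.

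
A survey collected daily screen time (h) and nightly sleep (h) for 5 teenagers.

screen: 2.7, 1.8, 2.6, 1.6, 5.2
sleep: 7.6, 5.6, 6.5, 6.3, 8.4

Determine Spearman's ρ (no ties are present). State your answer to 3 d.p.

0.900

Rank screen: 4, 2, 3, 1, 5
Rank sleep: 4, 1, 3, 2, 5
d = rank(screen) − rank(sleep): 0, 1, 0, -1, 0; Σd² = 2
ρ = 1 − 6Σd² / [n(n²−1)] = 1 − 6×2 / (5×24) = 1 − 12/120 ≈ 0.900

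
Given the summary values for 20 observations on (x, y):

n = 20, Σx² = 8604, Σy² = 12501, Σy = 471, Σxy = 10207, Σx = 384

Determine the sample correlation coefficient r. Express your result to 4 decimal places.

0.8836

r = (nΣxy − ΣxΣy) / √[(nΣx² − (Σx)²)(nΣy² − (Σy)²)]
Numerator: 20×10207 − 384×471 = 23276
Denominator: √[(172080 − 147456)(250020 − 221841)] = √[24624 × 28179] = 26341.5963
r = 23276 / 26341.5963 ≈ 0.8836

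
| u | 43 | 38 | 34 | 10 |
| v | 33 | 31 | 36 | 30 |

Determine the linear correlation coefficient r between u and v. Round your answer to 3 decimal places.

0.504

n = 4, Σu = 125, Σv = 130, Σu² = 4549, Σv² = 4246, Σuv = 4121
nΣuv − ΣuΣv = 16484 − 16250 = 234
nΣu² − (Σu)² = 18196 − 15625 = 2571; nΣv² − (Σv)² = 16984 − 16900 = 84
r = 234 / √(2571 × 84) = 234 / 464.7193 ≈ 0.504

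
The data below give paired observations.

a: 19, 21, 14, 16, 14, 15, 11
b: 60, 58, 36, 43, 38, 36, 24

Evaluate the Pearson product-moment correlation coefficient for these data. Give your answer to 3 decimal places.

n = 7, Σa = 110, Σb = 295, Σa² = 1796, Σb² = 13425, Σab = 4886
nΣab − ΣaΣb = 34202 − 32450 = 1752
nΣa² − (Σa)² = 12572 − 12100 = 472; nΣb² − (Σb)² = 93975 − 87025 = 6950
r = 1752 / √(472 × 6950) = 1752 / 1811.1875 ≈ 0.967

0.967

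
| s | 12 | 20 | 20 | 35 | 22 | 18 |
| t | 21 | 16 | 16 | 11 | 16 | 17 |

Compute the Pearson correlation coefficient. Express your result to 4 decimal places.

n = 6, Σs = 127, Σt = 97, Σs² = 2977, Σt² = 1619, Σst = 1935
nΣst − ΣsΣt = 11610 − 12319 = -709
nΣs² − (Σs)² = 17862 − 16129 = 1733; nΣt² − (Σt)² = 9714 − 9409 = 305
r = -709 / √(1733 × 305) = -709 / 727.0248 ≈ -0.9752

-0.9752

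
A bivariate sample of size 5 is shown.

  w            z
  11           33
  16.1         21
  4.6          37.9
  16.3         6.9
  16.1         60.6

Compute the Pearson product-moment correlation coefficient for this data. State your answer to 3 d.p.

n = 5, Σw = 64.1, Σz = 159.4, Σw² = 926.27, Σz² = 6686.38, Σwz = 1963.57
nΣwz − ΣwΣz = 9817.85 − 10217.54 = -399.69
nΣw² − (Σw)² = 4631.35 − 4108.81 = 522.54; nΣz² − (Σz)² = 33431.9 − 25408.36 = 8023.54
r = -399.69 / √(522.54 × 8023.54) = -399.69 / 2047.5890 ≈ -0.195

-0.195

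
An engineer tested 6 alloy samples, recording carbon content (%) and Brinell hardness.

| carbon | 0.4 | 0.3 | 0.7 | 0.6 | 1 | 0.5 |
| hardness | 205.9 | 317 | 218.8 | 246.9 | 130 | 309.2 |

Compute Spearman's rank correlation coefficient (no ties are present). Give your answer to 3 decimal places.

Rank carbon: 2, 1, 5, 4, 6, 3
Rank hardness: 2, 6, 3, 4, 1, 5
d = rank(carbon) − rank(hardness): 0, -5, 2, 0, 5, -2; Σd² = 58
ρ = 1 − 6Σd² / [n(n²−1)] = 1 − 6×58 / (6×35) = 1 − 348/210 ≈ -0.657

-0.657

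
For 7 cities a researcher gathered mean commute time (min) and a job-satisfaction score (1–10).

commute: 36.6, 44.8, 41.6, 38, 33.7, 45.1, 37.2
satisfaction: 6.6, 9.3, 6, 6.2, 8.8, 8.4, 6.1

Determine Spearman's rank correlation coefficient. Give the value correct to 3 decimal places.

Rank commute: 2, 6, 5, 4, 1, 7, 3
Rank satisfaction: 4, 7, 1, 3, 6, 5, 2
d = rank(commute) − rank(satisfaction): -2, -1, 4, 1, -5, 2, 1; Σd² = 52
ρ = 1 − 6Σd² / [n(n²−1)] = 1 − 6×52 / (7×48) = 1 − 312/336 ≈ 0.071

0.071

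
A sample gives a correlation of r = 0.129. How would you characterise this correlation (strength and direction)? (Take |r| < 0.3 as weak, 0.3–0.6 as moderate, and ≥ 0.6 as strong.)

weak positive

r = 0.129 > 0 so the relationship is positive.
|r| = 0.129, which falls in the weak range.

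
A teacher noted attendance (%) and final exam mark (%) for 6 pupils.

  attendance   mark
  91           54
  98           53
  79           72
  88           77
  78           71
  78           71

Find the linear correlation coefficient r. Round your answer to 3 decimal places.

-0.741

n = 6, Σx = 512, Σy = 398, Σx² = 44038, Σy² = 26920, Σxy = 33648
nΣxy − ΣxΣy = 201888 − 203776 = -1888
nΣx² − (Σx)² = 264228 − 262144 = 2084; nΣy² − (Σy)² = 161520 − 158404 = 3116
r = -1888 / √(2084 × 3116) = -1888 / 2548.2826 ≈ -0.741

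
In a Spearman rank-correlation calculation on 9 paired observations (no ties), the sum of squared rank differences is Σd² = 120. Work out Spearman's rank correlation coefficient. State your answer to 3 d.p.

ρ = 1 − 6Σd² / [n(n²−1)] = 1 − 6×120 / (9×80)
  = 1 − 720/720 = 1 − 1.0000 ≈ 0.000

0.000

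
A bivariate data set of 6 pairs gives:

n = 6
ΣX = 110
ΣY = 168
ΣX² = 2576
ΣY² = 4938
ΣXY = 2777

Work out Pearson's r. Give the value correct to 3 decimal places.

-0.838

r = (nΣXY − ΣXΣY) / √[(nΣX² − (ΣX)²)(nΣY² − (ΣY)²)]
Numerator: 6×2777 − 110×168 = -1818
Denominator: √[(15456 − 12100)(29628 − 28224)] = √[3356 × 1404] = 2170.6736
r = -1818 / 2170.6736 ≈ -0.838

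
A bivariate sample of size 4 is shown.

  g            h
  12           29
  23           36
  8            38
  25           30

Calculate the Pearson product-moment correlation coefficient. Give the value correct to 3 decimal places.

-0.282

n = 4, Σg = 68, Σh = 133, Σg² = 1362, Σh² = 4481, Σgh = 2230
nΣgh − ΣgΣh = 8920 − 9044 = -124
nΣg² − (Σg)² = 5448 − 4624 = 824; nΣh² − (Σh)² = 17924 − 17689 = 235
r = -124 / √(824 × 235) = -124 / 440.0455 ≈ -0.282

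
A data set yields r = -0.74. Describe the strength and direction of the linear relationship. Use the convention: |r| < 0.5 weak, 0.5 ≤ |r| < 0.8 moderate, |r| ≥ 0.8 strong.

r = -0.74 < 0 so the relationship is negative.
|r| = 0.74, which falls in the moderate range.

moderate negative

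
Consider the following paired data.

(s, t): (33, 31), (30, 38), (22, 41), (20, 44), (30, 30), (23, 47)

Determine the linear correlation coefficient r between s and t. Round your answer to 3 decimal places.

n = 6, Σs = 158, Σt = 231, Σs² = 4302, Σt² = 9131, Σst = 5926
nΣst − ΣsΣt = 35556 − 36498 = -942
nΣs² − (Σs)² = 25812 − 24964 = 848; nΣt² − (Σt)² = 54786 − 53361 = 1425
r = -942 / √(848 × 1425) = -942 / 1099.2725 ≈ -0.857

-0.857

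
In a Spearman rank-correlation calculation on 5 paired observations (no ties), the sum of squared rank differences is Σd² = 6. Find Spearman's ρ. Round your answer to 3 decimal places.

0.700

ρ = 1 − 6Σd² / [n(n²−1)] = 1 − 6×6 / (5×24)
  = 1 − 36/120 = 1 − 0.3000 ≈ 0.700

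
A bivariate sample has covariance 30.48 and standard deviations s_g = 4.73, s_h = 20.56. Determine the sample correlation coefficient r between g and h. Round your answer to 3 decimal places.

r = Cov(g,h) / (s_g · s_h) = 30.48 / (4.73 × 20.56)
  = 30.48 / 97.2488 ≈ 0.313

0.313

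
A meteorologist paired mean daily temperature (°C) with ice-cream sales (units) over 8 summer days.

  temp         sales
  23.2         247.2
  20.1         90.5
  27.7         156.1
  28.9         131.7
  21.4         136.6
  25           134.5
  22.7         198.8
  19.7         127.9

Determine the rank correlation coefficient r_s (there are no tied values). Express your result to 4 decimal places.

Rank temp: 5, 2, 7, 8, 3, 6, 4, 1
Rank sales: 8, 1, 6, 3, 5, 4, 7, 2
d = rank(temp) − rank(sales): -3, 1, 1, 5, -2, 2, -3, -1; Σd² = 54
ρ = 1 − 6Σd² / [n(n²−1)] = 1 − 6×54 / (8×63) = 1 − 324/504 ≈ 0.3571

0.3571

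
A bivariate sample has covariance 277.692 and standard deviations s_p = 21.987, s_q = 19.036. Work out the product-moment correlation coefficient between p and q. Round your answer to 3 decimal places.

r = Cov(p,q) / (s_p · s_q) = 277.692 / (21.987 × 19.036)
  = 277.692 / 418.5445 ≈ 0.663

0.663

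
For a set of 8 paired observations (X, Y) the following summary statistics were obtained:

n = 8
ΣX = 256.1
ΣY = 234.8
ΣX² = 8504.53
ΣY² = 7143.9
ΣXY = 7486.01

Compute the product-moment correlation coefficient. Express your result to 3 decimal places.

-0.110

r = (nΣXY − ΣXΣY) / √[(nΣX² − (ΣX)²)(nΣY² − (ΣY)²)]
Numerator: 8×7486.01 − 256.1×234.8 = -244.2
Denominator: √[(68036.24 − 65587.21)(57151.2 − 55131.04)] = √[2449.03 × 2020.16] = 2224.2825
r = -244.2 / 2224.2825 ≈ -0.110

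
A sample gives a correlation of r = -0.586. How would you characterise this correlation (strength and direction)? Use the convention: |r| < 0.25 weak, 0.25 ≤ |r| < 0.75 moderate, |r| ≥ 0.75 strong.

r = -0.586 < 0 so the relationship is negative.
|r| = 0.586, which falls in the moderate range.

moderate negative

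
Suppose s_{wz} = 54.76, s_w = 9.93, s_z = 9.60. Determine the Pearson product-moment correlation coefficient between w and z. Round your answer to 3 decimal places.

r = Cov(w,z) / (s_w · s_z) = 54.76 / (9.93 × 9.60)
  = 54.76 / 95.3280 ≈ 0.574

0.574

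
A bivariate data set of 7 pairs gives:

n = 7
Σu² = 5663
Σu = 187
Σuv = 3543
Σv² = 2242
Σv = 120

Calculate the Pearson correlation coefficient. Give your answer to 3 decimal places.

0.960

r = (nΣuv − ΣuΣv) / √[(nΣu² − (Σu)²)(nΣv² − (Σv)²)]
Numerator: 7×3543 − 187×120 = 2361
Denominator: √[(39641 − 34969)(15694 − 14400)] = √[4672 × 1294] = 2458.7737
r = 2361 / 2458.7737 ≈ 0.960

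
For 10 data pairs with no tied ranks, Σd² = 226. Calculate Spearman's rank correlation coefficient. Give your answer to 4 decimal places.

ρ = 1 − 6Σd² / [n(n²−1)] = 1 − 6×226 / (10×99)
  = 1 − 1356/990 = 1 − 1.36970 ≈ -0.3697

-0.3697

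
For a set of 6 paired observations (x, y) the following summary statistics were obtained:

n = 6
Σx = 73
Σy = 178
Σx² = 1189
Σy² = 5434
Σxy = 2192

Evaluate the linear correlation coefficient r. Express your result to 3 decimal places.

0.123

r = (nΣxy − ΣxΣy) / √[(nΣx² − (Σx)²)(nΣy² − (Σy)²)]
Numerator: 6×2192 − 73×178 = 158
Denominator: √[(7134 − 5329)(32604 − 31684)] = √[1805 × 920] = 1288.6427
r = 158 / 1288.6427 ≈ 0.123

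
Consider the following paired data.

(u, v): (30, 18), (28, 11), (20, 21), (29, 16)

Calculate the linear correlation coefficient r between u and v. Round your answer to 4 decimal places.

n = 4, Σu = 107, Σv = 66, Σu² = 2925, Σv² = 1142, Σuv = 1732
nΣuv − ΣuΣv = 6928 − 7062 = -134
nΣu² − (Σu)² = 11700 − 11449 = 251; nΣv² − (Σv)² = 4568 − 4356 = 212
r = -134 / √(251 × 212) = -134 / 230.6773 ≈ -0.5809

-0.5809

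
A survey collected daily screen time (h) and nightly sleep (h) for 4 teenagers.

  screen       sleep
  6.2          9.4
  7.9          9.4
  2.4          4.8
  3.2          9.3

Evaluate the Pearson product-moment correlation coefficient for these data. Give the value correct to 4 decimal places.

0.6692

n = 4, Σx = 19.7, Σy = 32.9, Σx² = 116.85, Σy² = 286.25, Σxy = 173.82
nΣxy − ΣxΣy = 695.28 − 648.13 = 47.15
nΣx² − (Σx)² = 467.4 − 388.09 = 79.31; nΣy² − (Σy)² = 1145 − 1082.41 = 62.59
r = 47.15 / √(79.31 × 62.59) = 47.15 / 70.4558 ≈ 0.6692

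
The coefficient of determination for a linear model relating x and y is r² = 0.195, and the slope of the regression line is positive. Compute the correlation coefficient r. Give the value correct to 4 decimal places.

|r| = √0.195 = 0.4416
The association is positive, so r = 0.4416.

0.4416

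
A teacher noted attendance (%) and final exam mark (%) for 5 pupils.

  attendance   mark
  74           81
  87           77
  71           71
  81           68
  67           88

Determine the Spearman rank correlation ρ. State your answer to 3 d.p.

Rank attendance: 3, 5, 2, 4, 1
Rank mark: 4, 3, 2, 1, 5
d = rank(attendance) − rank(mark): -1, 2, 0, 3, -4; Σd² = 30
ρ = 1 − 6Σd² / [n(n²−1)] = 1 − 6×30 / (5×24) = 1 − 180/120 ≈ -0.500

-0.500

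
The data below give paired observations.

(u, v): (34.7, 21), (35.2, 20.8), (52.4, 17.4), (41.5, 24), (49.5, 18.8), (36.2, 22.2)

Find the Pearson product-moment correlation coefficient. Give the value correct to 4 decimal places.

n = 6, Σu = 249.5, Σv = 124.2, Σu² = 10671.83, Σv² = 2598.68, Σuv = 5102.86
nΣuv − ΣuΣv = 30617.16 − 30987.9 = -370.74
nΣu² − (Σu)² = 64030.98 − 62250.25 = 1780.73; nΣv² − (Σv)² = 15592.08 − 15425.64 = 166.44
r = -370.74 / √(1780.73 × 166.44) = -370.74 / 544.4123 ≈ -0.6810

-0.6810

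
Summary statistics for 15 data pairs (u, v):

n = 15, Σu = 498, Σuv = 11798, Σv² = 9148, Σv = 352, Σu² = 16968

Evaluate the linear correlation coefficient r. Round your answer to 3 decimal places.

r = (nΣuv − ΣuΣv) / √[(nΣu² − (Σu)²)(nΣv² − (Σv)²)]
Numerator: 15×11798 − 498×352 = 1674
Denominator: √[(254520 − 248004)(137220 − 123904)] = √[6516 × 13316] = 9314.8836
r = 1674 / 9314.8836 ≈ 0.180

0.180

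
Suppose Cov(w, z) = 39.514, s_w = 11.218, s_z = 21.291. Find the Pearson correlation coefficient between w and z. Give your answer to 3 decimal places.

0.165

r = Cov(w,z) / (s_w · s_z) = 39.514 / (11.218 × 21.291)
  = 39.514 / 238.8424 ≈ 0.165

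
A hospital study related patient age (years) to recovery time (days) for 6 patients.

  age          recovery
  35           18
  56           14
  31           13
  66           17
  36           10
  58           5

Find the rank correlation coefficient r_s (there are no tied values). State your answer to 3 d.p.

-0.086

Rank age: 2, 4, 1, 6, 3, 5
Rank recovery: 6, 4, 3, 5, 2, 1
d = rank(age) − rank(recovery): -4, 0, -2, 1, 1, 4; Σd² = 38
ρ = 1 − 6Σd² / [n(n²−1)] = 1 − 6×38 / (6×35) = 1 − 228/210 ≈ -0.086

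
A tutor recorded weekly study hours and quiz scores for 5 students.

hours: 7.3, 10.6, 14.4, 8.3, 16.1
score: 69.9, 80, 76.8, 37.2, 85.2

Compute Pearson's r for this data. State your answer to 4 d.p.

n = 5, Σx = 56.7, Σy = 349.1, Σx² = 701.11, Σy² = 25827.13, Σxy = 4144.67
nΣxy − ΣxΣy = 20723.35 − 19793.97 = 929.38
nΣx² − (Σx)² = 3505.55 − 3214.89 = 290.66; nΣy² − (Σy)² = 129135.65 − 121870.81 = 7264.84
r = 929.38 / √(290.66 × 7264.84) = 929.38 / 1453.1340 ≈ 0.6396

0.6396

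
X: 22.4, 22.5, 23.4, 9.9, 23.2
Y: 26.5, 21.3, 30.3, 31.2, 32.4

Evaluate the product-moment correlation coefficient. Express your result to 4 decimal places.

-0.2975

n = 5, ΣX = 101.4, ΣY = 141.7, ΣX² = 2191.82, ΣY² = 4097.23, ΣXY = 2842.43
nΣXY − ΣXΣY = 14212.15 − 14368.38 = -156.23
nΣX² − (ΣX)² = 10959.1 − 10281.96 = 677.14; nΣY² − (ΣY)² = 20486.15 − 20078.89 = 407.26
r = -156.23 / √(677.14 × 407.26) = -156.23 / 525.1400 ≈ -0.2975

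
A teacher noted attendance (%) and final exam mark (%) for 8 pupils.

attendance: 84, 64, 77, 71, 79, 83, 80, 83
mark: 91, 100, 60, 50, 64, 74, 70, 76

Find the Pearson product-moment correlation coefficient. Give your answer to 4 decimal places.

n = 8, Σx = 621, Σy = 585, Σx² = 48541, Σy² = 44629, Σxy = 45320
nΣxy − ΣxΣy = 362560 − 363285 = -725
nΣx² − (Σx)² = 388328 − 385641 = 2687; nΣy² − (Σy)² = 357032 − 342225 = 14807
r = -725 / √(2687 × 14807) = -725 / 6307.6469 ≈ -0.1149

-0.1149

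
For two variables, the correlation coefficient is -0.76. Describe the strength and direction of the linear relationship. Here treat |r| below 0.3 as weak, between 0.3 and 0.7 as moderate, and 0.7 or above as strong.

strong negative

r = -0.76 < 0 so the relationship is negative.
|r| = 0.76, which falls in the strong range.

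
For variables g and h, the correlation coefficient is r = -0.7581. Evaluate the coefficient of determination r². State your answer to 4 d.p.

0.5747

r² = (-0.7581)² = 0.5747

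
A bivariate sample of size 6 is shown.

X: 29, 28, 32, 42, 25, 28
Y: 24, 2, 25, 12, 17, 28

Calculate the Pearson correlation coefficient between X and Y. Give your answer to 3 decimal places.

-0.161

n = 6, ΣX = 184, ΣY = 108, ΣX² = 5822, ΣY² = 2422, ΣXY = 3265
nΣXY − ΣXΣY = 19590 − 19872 = -282
nΣX² − (ΣX)² = 34932 − 33856 = 1076; nΣY² − (ΣY)² = 14532 − 11664 = 2868
r = -282 / √(1076 × 2868) = -282 / 1756.6923 ≈ -0.161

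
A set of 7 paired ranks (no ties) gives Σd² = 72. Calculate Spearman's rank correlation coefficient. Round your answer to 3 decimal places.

-0.286

ρ = 1 − 6Σd² / [n(n²−1)] = 1 − 6×72 / (7×48)
  = 1 − 432/336 = 1 − 1.2857 ≈ -0.286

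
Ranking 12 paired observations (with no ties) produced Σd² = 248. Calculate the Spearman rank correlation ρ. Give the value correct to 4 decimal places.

0.1329

ρ = 1 − 6Σd² / [n(n²−1)] = 1 − 6×248 / (12×143)
  = 1 − 1488/1716 = 1 − 0.86713 ≈ 0.1329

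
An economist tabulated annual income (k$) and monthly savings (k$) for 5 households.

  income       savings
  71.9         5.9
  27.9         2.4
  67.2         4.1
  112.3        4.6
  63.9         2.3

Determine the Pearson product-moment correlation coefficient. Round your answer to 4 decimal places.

n = 5, Σx = 343.2, Σy = 19.3, Σx² = 27158.36, Σy² = 83.83, Σxy = 1430.24
nΣxy − ΣxΣy = 7151.2 − 6623.76 = 527.44
nΣx² − (Σx)² = 135791.8 − 117786.24 = 18005.56; nΣy² − (Σy)² = 419.15 − 372.49 = 46.66
r = 527.44 / √(18005.56 × 46.66) = 527.44 / 916.5912 ≈ 0.5754

0.5754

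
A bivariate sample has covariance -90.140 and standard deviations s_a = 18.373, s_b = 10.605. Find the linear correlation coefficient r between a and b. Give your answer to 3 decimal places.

r = Cov(a,b) / (s_a · s_b) = -90.140 / (18.373 × 10.605)
  = -90.140 / 194.8457 ≈ -0.463

-0.463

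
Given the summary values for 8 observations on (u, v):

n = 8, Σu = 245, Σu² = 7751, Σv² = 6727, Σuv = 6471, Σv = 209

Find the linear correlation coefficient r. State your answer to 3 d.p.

r = (nΣuv − ΣuΣv) / √[(nΣu² − (Σu)²)(nΣv² − (Σv)²)]
Numerator: 8×6471 − 245×209 = 563
Denominator: √[(62008 − 60025)(53816 − 43681)] = √[1983 × 10135] = 4483.0464
r = 563 / 4483.0464 ≈ 0.126

0.126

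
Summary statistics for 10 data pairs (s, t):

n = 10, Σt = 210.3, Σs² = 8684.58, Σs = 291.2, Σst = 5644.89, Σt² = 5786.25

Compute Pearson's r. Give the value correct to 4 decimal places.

-0.9064

r = (nΣst − ΣsΣt) / √[(nΣs² − (Σs)²)(nΣt² − (Σt)²)]
Numerator: 10×5644.89 − 291.2×210.3 = -4790.46
Denominator: √[(86845.8 − 84797.44)(57862.5 − 44226.09)] = √[2048.36 × 13636.41] = 5285.0995
r = -4790.46 / 5285.0995 ≈ -0.9064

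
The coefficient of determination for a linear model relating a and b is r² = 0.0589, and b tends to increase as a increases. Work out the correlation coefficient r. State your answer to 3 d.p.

0.243

|r| = √0.0589 = 0.243
The association is positive, so r = 0.243.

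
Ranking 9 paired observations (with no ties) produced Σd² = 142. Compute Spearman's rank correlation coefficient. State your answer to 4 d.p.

ρ = 1 − 6Σd² / [n(n²−1)] = 1 − 6×142 / (9×80)
  = 1 − 852/720 = 1 − 1.18333 ≈ -0.1833

-0.1833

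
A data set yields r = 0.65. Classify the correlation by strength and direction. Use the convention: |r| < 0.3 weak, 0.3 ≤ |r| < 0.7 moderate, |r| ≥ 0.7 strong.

moderate positive

r = 0.65 > 0 so the relationship is positive.
|r| = 0.65, which falls in the moderate range.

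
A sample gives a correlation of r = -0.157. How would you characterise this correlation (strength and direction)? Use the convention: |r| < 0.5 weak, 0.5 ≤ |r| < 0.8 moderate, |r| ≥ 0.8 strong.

weak negative

r = -0.157 < 0 so the relationship is negative.
|r| = 0.157, which falls in the weak range.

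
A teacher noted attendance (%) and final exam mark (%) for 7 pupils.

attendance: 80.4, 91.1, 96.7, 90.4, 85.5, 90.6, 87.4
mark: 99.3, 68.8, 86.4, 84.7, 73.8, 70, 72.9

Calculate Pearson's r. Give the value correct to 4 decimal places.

-0.3420

n = 7, Σx = 622.1, Σy = 555.9, Σx² = 55443.79, Σy² = 44893.83, Σxy = 49286.52
nΣxy − ΣxΣy = 345005.64 − 345825.39 = -819.75
nΣx² − (Σx)² = 388106.53 − 387008.41 = 1098.12; nΣy² − (Σy)² = 314256.81 − 309024.81 = 5232
r = -819.75 / √(1098.12 × 5232) = -819.75 / 2396.9489 ≈ -0.3420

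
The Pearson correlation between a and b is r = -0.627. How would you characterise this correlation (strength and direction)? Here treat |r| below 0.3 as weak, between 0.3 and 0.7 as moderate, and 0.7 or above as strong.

r = -0.627 < 0 so the relationship is negative.
|r| = 0.627, which falls in the moderate range.

moderate negative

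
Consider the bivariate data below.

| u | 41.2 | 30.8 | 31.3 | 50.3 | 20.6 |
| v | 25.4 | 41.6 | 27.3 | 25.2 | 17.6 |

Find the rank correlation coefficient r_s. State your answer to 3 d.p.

Rank u: 4, 2, 3, 5, 1
Rank v: 3, 5, 4, 2, 1
d = rank(u) − rank(v): 1, -3, -1, 3, 0; Σd² = 20
ρ = 1 − 6Σd² / [n(n²−1)] = 1 − 6×20 / (5×24) = 1 − 120/120 ≈ 0.000

0.000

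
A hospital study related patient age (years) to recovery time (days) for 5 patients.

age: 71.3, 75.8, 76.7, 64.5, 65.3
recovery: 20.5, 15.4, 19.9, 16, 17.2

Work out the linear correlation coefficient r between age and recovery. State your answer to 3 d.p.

n = 5, Σx = 353.6, Σy = 89, Σx² = 25136.56, Σy² = 1605.26, Σxy = 6310.46
nΣxy − ΣxΣy = 31552.3 − 31470.4 = 81.9
nΣx² − (Σx)² = 125682.8 − 125032.96 = 649.84; nΣy² − (Σy)² = 8026.3 − 7921 = 105.3
r = 81.9 / √(649.84 × 105.3) = 81.9 / 261.5878 ≈ 0.313

0.313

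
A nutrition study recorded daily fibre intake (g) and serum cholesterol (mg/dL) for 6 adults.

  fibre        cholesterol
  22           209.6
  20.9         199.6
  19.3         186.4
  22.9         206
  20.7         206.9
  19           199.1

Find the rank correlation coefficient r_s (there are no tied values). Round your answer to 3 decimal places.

0.657

Rank fibre: 5, 4, 2, 6, 3, 1
Rank cholesterol: 6, 3, 1, 4, 5, 2
d = rank(fibre) − rank(cholesterol): -1, 1, 1, 2, -2, -1; Σd² = 12
ρ = 1 − 6Σd² / [n(n²−1)] = 1 − 6×12 / (6×35) = 1 − 72/210 ≈ 0.657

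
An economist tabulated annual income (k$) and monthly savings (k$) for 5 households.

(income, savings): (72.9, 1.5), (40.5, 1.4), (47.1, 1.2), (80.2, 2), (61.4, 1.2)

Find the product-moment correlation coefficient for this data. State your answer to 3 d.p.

0.708

n = 5, Σx = 302.1, Σy = 7.3, Σx² = 19375.07, Σy² = 11.09, Σxy = 456.65
nΣxy − ΣxΣy = 2283.25 − 2205.33 = 77.92
nΣx² − (Σx)² = 96875.35 − 91264.41 = 5610.94; nΣy² − (Σy)² = 55.45 − 53.29 = 2.16
r = 77.92 / √(5610.94 × 2.16) = 77.92 / 110.0892 ≈ 0.708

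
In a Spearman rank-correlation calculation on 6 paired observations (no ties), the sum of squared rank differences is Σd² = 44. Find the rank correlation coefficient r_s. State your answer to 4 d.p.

-0.2571

ρ = 1 − 6Σd² / [n(n²−1)] = 1 − 6×44 / (6×35)
  = 1 − 264/210 = 1 − 1.25714 ≈ -0.2571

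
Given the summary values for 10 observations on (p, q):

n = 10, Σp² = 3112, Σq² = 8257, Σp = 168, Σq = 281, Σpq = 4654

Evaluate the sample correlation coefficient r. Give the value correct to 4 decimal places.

r = (nΣpq − ΣpΣq) / √[(nΣp² − (Σp)²)(nΣq² − (Σq)²)]
Numerator: 10×4654 − 168×281 = -668
Denominator: √[(31120 − 28224)(82570 − 78961)] = √[2896 × 3609] = 3232.9033
r = -668 / 3232.9033 ≈ -0.2066

-0.2066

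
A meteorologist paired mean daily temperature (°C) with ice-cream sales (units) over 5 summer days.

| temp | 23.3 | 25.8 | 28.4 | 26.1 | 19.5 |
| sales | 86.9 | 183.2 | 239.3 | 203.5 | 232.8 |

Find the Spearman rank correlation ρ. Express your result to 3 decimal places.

0.400

Rank temp: 2, 3, 5, 4, 1
Rank sales: 1, 2, 5, 3, 4
d = rank(temp) − rank(sales): 1, 1, 0, 1, -3; Σd² = 12
ρ = 1 − 6Σd² / [n(n²−1)] = 1 − 6×12 / (5×24) = 1 − 72/120 ≈ 0.400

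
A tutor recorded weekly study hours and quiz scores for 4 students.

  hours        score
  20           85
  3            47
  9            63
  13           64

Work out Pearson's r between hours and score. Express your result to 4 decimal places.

n = 4, Σx = 45, Σy = 259, Σx² = 659, Σy² = 17499, Σxy = 3240
nΣxy − ΣxΣy = 12960 − 11655 = 1305
nΣx² − (Σx)² = 2636 − 2025 = 611; nΣy² − (Σy)² = 69996 − 67081 = 2915
r = 1305 / √(611 × 2915) = 1305 / 1334.5655 ≈ 0.9778

0.9778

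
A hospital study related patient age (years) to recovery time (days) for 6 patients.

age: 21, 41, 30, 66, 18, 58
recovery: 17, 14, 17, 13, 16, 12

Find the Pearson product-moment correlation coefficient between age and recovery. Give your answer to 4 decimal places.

-0.8932

n = 6, Σx = 234, Σy = 89, Σx² = 11066, Σy² = 1343, Σxy = 3283
nΣxy − ΣxΣy = 19698 − 20826 = -1128
nΣx² − (Σx)² = 66396 − 54756 = 11640; nΣy² − (Σy)² = 8058 − 7921 = 137
r = -1128 / √(11640 × 137) = -1128 / 1262.8064 ≈ -0.8932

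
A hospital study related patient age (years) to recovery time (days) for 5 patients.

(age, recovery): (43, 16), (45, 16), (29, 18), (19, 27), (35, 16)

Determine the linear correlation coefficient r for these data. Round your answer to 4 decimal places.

n = 5, Σx = 171, Σy = 93, Σx² = 6301, Σy² = 1821, Σxy = 3003
nΣxy − ΣxΣy = 15015 − 15903 = -888
nΣx² − (Σx)² = 31505 − 29241 = 2264; nΣy² − (Σy)² = 9105 − 8649 = 456
r = -888 / √(2264 × 456) = -888 / 1016.0630 ≈ -0.8740

-0.8740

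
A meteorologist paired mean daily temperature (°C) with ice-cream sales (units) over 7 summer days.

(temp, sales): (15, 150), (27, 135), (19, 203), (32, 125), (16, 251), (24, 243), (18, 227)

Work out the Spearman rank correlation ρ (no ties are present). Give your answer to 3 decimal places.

-0.536

Rank temp: 1, 6, 4, 7, 2, 5, 3
Rank sales: 3, 2, 4, 1, 7, 6, 5
d = rank(temp) − rank(sales): -2, 4, 0, 6, -5, -1, -2; Σd² = 86
ρ = 1 − 6Σd² / [n(n²−1)] = 1 − 6×86 / (7×48) = 1 − 516/336 ≈ -0.536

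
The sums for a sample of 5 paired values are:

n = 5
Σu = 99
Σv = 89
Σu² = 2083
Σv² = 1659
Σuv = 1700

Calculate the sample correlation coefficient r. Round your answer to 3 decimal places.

r = (nΣuv − ΣuΣv) / √[(nΣu² − (Σu)²)(nΣv² − (Σv)²)]
Numerator: 5×1700 − 99×89 = -311
Denominator: √[(10415 − 9801)(8295 − 7921)] = √[614 × 374] = 479.2035
r = -311 / 479.2035 ≈ -0.649

-0.649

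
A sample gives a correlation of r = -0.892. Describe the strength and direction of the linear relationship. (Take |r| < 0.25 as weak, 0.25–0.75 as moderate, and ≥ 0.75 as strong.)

strong negative

r = -0.892 < 0 so the relationship is negative.
|r| = 0.892, which falls in the strong range.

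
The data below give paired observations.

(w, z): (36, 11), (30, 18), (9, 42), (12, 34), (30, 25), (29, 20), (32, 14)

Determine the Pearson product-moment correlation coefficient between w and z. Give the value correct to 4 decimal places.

n = 7, Σw = 178, Σz = 164, Σw² = 5186, Σz² = 4586, Σwz = 3500
nΣwz − ΣwΣz = 24500 − 29192 = -4692
nΣw² − (Σw)² = 36302 − 31684 = 4618; nΣz² − (Σz)² = 32102 − 26896 = 5206
r = -4692 / √(4618 × 5206) = -4692 / 4903.1937 ≈ -0.9569

-0.9569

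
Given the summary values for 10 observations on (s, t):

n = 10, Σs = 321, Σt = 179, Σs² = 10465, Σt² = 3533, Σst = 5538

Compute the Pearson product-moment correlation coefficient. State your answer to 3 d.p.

-0.904

r = (nΣst − ΣsΣt) / √[(nΣs² − (Σs)²)(nΣt² − (Σt)²)]
Numerator: 10×5538 − 321×179 = -2079
Denominator: √[(104650 − 103041)(35330 − 32041)] = √[1609 × 3289] = 2300.4350
r = -2079 / 2300.4350 ≈ -0.904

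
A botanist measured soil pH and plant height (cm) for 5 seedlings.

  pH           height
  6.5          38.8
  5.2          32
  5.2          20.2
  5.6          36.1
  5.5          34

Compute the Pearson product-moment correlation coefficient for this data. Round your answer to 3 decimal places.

n = 5, Σx = 28, Σy = 161.1, Σx² = 157.94, Σy² = 5396.69, Σxy = 912.8
nΣxy − ΣxΣy = 4564 − 4510.8 = 53.2
nΣx² − (Σx)² = 789.7 − 784 = 5.7; nΣy² − (Σy)² = 26983.45 − 25953.21 = 1030.24
r = 53.2 / √(5.7 × 1030.24) = 53.2 / 76.6314 ≈ 0.694

0.694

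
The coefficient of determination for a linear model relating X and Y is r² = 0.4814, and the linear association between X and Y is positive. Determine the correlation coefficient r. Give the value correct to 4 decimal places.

0.6938

|r| = √0.4814 = 0.6938
The association is positive, so r = 0.6938.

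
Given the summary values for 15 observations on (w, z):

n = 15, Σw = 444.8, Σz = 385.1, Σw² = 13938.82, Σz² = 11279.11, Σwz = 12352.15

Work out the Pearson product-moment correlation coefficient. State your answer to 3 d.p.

0.913

r = (nΣwz − ΣwΣz) / √[(nΣw² − (Σw)²)(nΣz² − (Σz)²)]
Numerator: 15×12352.15 − 444.8×385.1 = 13989.77
Denominator: √[(209082.3 − 197847.04)(169186.65 − 148302.01)] = √[11235.26 × 20884.64] = 15318.1056
r = 13989.77 / 15318.1056 ≈ 0.913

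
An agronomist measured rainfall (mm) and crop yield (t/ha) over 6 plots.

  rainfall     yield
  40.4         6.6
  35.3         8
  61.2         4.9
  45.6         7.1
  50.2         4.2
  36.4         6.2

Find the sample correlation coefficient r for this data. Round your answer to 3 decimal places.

n = 6, Σx = 269.1, Σy = 37, Σx² = 12548.05, Σy² = 238.06, Σxy = 1609.2
nΣxy − ΣxΣy = 9655.2 − 9956.7 = -301.5
nΣx² − (Σx)² = 75288.3 − 72414.81 = 2873.49; nΣy² − (Σy)² = 1428.36 − 1369 = 59.36
r = -301.5 / √(2873.49 × 59.36) = -301.5 / 413.0017 ≈ -0.730

-0.730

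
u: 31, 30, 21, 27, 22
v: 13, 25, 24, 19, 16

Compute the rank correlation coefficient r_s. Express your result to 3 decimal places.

-0.300

Rank u: 5, 4, 1, 3, 2
Rank v: 1, 5, 4, 3, 2
d = rank(u) − rank(v): 4, -1, -3, 0, 0; Σd² = 26
ρ = 1 − 6Σd² / [n(n²−1)] = 1 − 6×26 / (5×24) = 1 − 156/120 ≈ -0.300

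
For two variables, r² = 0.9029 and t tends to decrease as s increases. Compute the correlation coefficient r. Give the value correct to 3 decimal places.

|r| = √0.9029 = 0.950
The association is negative, so r = −0.950.

-0.950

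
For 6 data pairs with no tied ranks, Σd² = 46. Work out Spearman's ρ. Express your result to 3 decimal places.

ρ = 1 − 6Σd² / [n(n²−1)] = 1 − 6×46 / (6×35)
  = 1 − 276/210 = 1 − 1.3143 ≈ -0.314

-0.314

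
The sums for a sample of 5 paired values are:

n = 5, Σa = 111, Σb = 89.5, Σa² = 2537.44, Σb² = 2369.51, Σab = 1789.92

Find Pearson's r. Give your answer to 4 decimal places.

-0.8308

r = (nΣab − ΣaΣb) / √[(nΣa² − (Σa)²)(nΣb² − (Σb)²)]
Numerator: 5×1789.92 − 111×89.5 = -984.9
Denominator: √[(12687.2 − 12321)(11847.55 − 8010.25)] = √[366.2 × 3837.3] = 1185.4194
r = -984.9 / 1185.4194 ≈ -0.8308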